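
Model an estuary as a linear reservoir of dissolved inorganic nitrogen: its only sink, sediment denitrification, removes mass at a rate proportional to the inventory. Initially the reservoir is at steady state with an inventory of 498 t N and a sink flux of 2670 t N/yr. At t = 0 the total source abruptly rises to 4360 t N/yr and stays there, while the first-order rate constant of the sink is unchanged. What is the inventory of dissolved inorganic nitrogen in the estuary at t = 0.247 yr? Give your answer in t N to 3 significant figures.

729 t N

τ = M₀/F₀ = 498/2670 = 0.1865 yr; rate constant k = 1/τ.
New steady state M_∞ = F₁/k = F₁·τ = 4360 × 0.1865 = 813.21 t N.
M(t) = M_∞ + (M₀ − M_∞)·e^(−t/τ); t/τ = 0.247/0.1865 = 1.324, so e^(−t/τ) = 0.2660.
M(t) = 813.21 − 315.2 × 0.2660 = 729.37 t N.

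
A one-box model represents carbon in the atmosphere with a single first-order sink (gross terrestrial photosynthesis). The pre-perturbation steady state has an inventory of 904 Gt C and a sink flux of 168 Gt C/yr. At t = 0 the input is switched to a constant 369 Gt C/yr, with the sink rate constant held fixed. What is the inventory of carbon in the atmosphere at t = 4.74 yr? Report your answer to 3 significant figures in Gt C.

1540 Gt C

The sink rate constant is k = F₀/M₀ = 168/904 = 0.1858 yr⁻¹.
Solving dM/dt = F₁ − kM with M(0) = M₀ gives M(t) = F₁/k + (M₀ − F₁/k)·e^(−kt).
F₁/k = 369/0.1858 = 1985.6 Gt C; kt = 0.1858 × 4.74 = 0.8809, e^(−kt) = 0.4144.
M(4.74) = 1985.6 + (904 − 1985.6) × 0.4144 = 1985.6 − 448.2 = 1537.4 Gt C.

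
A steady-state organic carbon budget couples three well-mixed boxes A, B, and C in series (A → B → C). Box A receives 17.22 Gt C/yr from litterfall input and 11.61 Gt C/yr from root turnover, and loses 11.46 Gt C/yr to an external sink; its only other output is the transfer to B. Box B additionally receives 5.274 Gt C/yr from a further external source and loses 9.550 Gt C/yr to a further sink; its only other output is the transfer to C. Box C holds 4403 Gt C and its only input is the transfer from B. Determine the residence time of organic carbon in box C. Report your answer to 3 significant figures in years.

336 yr

Box A: F(A→B) = (17.22 + 11.61) − 11.46 = 17.370 Gt C/yr.
Box B: F(B→C) = (17.370 + 5.274) − 9.550 = 13.094 Gt C/yr.
Box C throughput = its input = 13.094 Gt C/yr; τ = 4403 / 13.094 = 336.3 yr.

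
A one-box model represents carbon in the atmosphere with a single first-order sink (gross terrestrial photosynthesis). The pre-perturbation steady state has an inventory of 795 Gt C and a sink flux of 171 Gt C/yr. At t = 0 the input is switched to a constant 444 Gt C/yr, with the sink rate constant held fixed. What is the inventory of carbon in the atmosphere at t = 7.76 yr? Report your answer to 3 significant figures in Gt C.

1830 Gt C

The sink rate constant is k = F₀/M₀ = 171/795 = 0.2151 yr⁻¹.
Solving dM/dt = F₁ − kM with M(0) = M₀ gives M(t) = F₁/k + (M₀ − F₁/k)·e^(−kt).
F₁/k = 444/0.2151 = 2064.2 Gt C; kt = 0.2151 × 7.76 = 1.669, e^(−kt) = 0.1884.
M(7.76) = 2064.2 + (795 − 2064.2) × 0.1884 = 2064.2 − 239.1 = 1825.1 Gt C.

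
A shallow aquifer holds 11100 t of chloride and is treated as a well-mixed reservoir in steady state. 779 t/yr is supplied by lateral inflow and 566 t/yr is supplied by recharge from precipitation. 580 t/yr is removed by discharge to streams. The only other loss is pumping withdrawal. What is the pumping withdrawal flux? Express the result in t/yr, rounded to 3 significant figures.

765 t/yr

At steady state ΣF_in = ΣF_out.
ΣF_in = 779 + 566 = 1345.0 t/yr.
Pumping withdrawal flux = ΣF_in − (580) = 1345.0 − 580.0 = 765.0 t/yr.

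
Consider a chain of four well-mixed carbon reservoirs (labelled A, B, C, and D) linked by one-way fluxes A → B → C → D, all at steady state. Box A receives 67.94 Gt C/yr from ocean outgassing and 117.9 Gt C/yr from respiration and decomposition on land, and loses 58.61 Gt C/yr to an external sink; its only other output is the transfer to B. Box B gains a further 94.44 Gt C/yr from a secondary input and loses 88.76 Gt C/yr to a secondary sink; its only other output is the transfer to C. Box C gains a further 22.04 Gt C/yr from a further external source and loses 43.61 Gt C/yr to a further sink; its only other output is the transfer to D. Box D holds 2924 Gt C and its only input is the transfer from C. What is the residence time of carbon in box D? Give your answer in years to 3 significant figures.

Box A: F(A→B) = (67.94 + 117.9) − 58.61 = 127.23 Gt C/yr.
Box B: F(B→C) = (127.23 + 94.44) − 88.76 = 132.91 Gt C/yr.
Box C: F(C→D) = (132.91 + 22.04) − 43.61 = 111.34 Gt C/yr.
Box D throughput = its input = 111.34 Gt C/yr; τ = 2924 / 111.34 = 26.26 yr.

26.3 yr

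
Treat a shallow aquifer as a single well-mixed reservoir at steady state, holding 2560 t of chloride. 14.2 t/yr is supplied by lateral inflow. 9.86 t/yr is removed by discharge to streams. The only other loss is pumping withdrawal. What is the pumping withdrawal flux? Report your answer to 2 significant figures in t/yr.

At steady state ΣF_in = ΣF_out.
ΣF_in = 14.200 t/yr.
Pumping withdrawal flux = ΣF_in − (9.86) = 14.200 − 9.860 = 4.340 t/yr.

4.3 t/yr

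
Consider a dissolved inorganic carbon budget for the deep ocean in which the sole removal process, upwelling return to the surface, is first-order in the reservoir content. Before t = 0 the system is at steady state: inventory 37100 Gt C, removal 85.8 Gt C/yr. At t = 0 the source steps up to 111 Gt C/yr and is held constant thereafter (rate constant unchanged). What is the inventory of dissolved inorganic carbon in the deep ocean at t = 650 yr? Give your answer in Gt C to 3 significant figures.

The sink rate constant is k = F₀/M₀ = 85.8/37100 = 0.002313 yr⁻¹.
Solving dM/dt = F₁ − kM with M(0) = M₀ gives M(t) = F₁/k + (M₀ − F₁/k)·e^(−kt).
F₁/k = 111/0.002313 = 47997 Gt C; kt = 0.002313 × 650 = 1.503, e^(−kt) = 0.2224.
M(650) = 47997 + (37100 − 47997) × 0.2224 = 47997 − 2423 = 45573 Gt C.

45600 Gt C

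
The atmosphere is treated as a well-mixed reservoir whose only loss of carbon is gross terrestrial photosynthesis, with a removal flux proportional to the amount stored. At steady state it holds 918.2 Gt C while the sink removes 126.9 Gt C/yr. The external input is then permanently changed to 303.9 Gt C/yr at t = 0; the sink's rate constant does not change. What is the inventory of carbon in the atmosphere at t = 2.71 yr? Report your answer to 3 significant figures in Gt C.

τ = M₀/F₀ = 918.2/126.9 = 7.236 yr; rate constant k = 1/τ.
New steady state M_∞ = F₁/k = F₁·τ = 303.9 × 7.236 = 2198.9 Gt C.
M(t) = M_∞ + (M₀ − M_∞)·e^(−t/τ); t/τ = 2.71/7.236 = 0.3745, so e^(−t/τ) = 0.6876.
M(t) = 2198.9 − 1281 × 0.6876 = 1318.3 Gt C.

1320 Gt C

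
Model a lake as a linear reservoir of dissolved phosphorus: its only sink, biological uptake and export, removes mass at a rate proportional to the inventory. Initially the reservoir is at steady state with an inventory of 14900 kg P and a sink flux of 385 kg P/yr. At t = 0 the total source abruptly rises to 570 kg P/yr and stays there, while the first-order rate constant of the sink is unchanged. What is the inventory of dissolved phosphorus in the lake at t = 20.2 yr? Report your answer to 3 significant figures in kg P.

τ = M₀/F₀ = 14900/385 = 38.70 yr; rate constant k = 1/τ.
New steady state M_∞ = F₁/k = F₁·τ = 570 × 38.70 = 22060 kg P.
M(t) = M_∞ + (M₀ − M_∞)·e^(−t/τ); t/τ = 20.2/38.70 = 0.5219, so e^(−t/τ) = 0.5934.
M(t) = 22060 − 7160 × 0.5934 = 17811 kg P.

17800 kg P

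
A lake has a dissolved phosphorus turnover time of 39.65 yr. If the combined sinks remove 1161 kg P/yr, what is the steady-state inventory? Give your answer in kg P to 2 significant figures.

46000 kg P

τ = M/F ⇒ M = τ × F = 39.65 × 1161 = 46030 kg P.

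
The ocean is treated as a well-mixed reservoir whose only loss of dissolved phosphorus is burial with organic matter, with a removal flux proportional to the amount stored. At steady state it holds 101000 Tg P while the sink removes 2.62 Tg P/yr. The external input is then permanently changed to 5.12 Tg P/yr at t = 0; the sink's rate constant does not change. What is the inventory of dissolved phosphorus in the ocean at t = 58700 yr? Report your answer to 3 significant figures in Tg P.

176000 Tg P

τ = M₀/F₀ = 101000/2.62 = 38550 yr; rate constant k = 1/τ.
New steady state M_∞ = F₁/k = F₁·τ = 5.12 × 38550 = 197370 Tg P.
M(t) = M_∞ + (M₀ − M_∞)·e^(−t/τ); t/τ = 58700/38550 = 1.523, so e^(−t/τ) = 0.2181.
M(t) = 197370 − 96370 × 0.2181 = 176350 Tg P.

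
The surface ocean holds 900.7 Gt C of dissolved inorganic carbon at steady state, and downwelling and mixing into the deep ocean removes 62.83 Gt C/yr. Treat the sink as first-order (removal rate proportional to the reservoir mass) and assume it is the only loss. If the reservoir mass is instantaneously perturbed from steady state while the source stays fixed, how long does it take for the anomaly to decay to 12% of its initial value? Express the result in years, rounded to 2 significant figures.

For a linear reservoir the anomaly decays as exp(−t/τ) with τ = M/F = 900.7/62.83 = 14.34 yr.
exp(−t/τ) = 0.12 ⇒ t = −τ ln(0.12) = 14.34 × 2.120 = 30.40 yr.

30 yr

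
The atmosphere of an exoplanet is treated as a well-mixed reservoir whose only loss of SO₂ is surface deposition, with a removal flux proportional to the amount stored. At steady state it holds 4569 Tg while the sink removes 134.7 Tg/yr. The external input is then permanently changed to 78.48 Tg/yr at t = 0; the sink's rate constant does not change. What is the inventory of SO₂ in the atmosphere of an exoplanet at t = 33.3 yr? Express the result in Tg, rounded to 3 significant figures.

3380 Tg

τ = M₀/F₀ = 4569/134.7 = 33.92 yr; rate constant k = 1/τ.
New steady state M_∞ = F₁/k = F₁·τ = 78.48 × 33.92 = 2662.0 Tg.
M(t) = M_∞ + (M₀ − M_∞)·e^(−t/τ); t/τ = 33.3/33.92 = 0.9817, so e^(−t/τ) = 0.3747.
M(t) = 2662.0 + 1907 × 0.3747 = 3376.5 Tg.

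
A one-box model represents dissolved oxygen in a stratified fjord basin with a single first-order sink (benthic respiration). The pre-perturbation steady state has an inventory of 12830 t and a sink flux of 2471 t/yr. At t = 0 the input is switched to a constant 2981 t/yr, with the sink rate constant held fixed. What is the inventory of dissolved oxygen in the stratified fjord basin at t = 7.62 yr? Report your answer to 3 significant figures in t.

Residence time τ = M₀/F₀ = 5.192 yr. The eventual steady state is M_∞ = M₀·(F₁/F₀) = 12830 × 2981/2471 = 15478 t.
The anomaly ΔM(t) = M(t) − M_∞ decays as ΔM₀·e^(−t/τ) with ΔM₀ = 12830 − 15478 = −2648 t.
At t = 7.62 yr, e^(−t/τ) = e^(−1.468) = 0.2305, so ΔM = −610.3 t and M = 15478 − 610.3 = 14868 t.

14900 t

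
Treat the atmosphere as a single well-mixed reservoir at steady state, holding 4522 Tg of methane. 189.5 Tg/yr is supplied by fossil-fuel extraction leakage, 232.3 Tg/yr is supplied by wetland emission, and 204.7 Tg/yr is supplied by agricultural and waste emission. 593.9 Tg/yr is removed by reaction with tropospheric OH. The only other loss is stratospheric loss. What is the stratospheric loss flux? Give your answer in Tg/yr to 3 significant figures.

32.6 Tg/yr

At steady state ΣF_in = ΣF_out.
ΣF_in = 189.5 + 232.3 + 204.7 = 626.50 Tg/yr.
Stratospheric loss flux = ΣF_in − (593.9) = 626.50 − 593.9 = 32.60 Tg/yr.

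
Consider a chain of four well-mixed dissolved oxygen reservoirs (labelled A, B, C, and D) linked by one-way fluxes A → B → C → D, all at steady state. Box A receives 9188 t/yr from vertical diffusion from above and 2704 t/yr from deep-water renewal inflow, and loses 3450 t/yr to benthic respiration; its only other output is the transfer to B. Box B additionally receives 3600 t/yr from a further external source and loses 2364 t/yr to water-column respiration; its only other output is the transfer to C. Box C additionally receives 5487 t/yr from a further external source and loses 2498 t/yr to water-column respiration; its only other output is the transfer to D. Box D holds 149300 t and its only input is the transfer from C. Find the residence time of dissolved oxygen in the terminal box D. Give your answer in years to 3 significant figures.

Box A: F(A→B) = (9188 + 2704) − 3450 = 8442.0 t/yr.
Box B: F(B→C) = (8442.0 + 3600) − 2364 = 9678.0 t/yr.
Box C: F(C→D) = (9678.0 + 5487) − 2498 = 12667 t/yr.
Box D throughput = its input = 12667 t/yr; τ = 149300 / 12667 = 11.79 yr.

11.8 yr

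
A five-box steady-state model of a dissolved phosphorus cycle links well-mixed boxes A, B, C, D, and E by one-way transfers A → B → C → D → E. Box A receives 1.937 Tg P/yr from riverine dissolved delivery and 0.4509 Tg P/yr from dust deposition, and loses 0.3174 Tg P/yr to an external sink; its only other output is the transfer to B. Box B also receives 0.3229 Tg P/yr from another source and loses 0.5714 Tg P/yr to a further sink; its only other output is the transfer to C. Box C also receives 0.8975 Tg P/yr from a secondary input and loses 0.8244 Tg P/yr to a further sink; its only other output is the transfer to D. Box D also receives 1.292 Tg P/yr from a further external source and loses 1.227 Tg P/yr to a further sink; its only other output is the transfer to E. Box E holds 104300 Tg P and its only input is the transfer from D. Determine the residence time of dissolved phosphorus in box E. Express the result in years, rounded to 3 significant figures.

Box A: F(A→B) = (1.937 + 0.4509) − 0.3174 = 2.0705 Tg P/yr.
Box B: F(B→C) = (2.0705 + 0.3229) − 0.5714 = 1.8220 Tg P/yr.
Box C: F(C→D) = (1.8220 + 0.8975) − 0.8244 = 1.8951 Tg P/yr.
Box D: F(D→E) = (1.8951 + 1.292) − 1.227 = 1.9601 Tg P/yr.
Box E throughput = its input = 1.9601 Tg P/yr; τ = 104300 / 1.9601 = 53210 yr.

53200 yr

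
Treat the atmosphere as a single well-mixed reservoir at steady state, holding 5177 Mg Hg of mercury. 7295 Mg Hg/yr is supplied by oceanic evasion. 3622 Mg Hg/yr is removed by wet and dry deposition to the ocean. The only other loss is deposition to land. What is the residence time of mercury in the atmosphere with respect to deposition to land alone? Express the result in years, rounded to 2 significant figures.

1.4 yr

At steady state ΣF_in = ΣF_out.
ΣF_in = 7295.0 Mg Hg/yr.
Deposition to land flux = ΣF_in − (3622) = 7295.0 − 3622 = 3673 Mg Hg/yr.
τ = M / F = 5177 / 3673 = 1.409 yr.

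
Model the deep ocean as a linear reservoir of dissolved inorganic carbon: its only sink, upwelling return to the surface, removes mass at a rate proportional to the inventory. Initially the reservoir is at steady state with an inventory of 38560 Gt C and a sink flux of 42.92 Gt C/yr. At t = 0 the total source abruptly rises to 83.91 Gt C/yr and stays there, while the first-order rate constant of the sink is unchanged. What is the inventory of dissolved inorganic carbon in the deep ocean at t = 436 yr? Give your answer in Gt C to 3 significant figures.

52700 Gt C

τ = M₀/F₀ = 38560/42.92 = 898.4 yr; rate constant k = 1/τ.
New steady state M_∞ = F₁/k = F₁·τ = 83.91 × 898.4 = 75386 Gt C.
M(t) = M_∞ + (M₀ − M_∞)·e^(−t/τ); t/τ = 436/898.4 = 0.4853, so e^(−t/τ) = 0.6155.
M(t) = 75386 − 36830 × 0.6155 = 52719 Gt C.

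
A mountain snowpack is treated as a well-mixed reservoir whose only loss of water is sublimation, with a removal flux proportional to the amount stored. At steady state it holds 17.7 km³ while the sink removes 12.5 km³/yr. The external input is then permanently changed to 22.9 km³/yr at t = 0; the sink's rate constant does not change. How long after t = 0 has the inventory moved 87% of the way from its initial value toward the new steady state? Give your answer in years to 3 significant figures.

τ = M₀/F₀ = 17.7/12.5 = 1.416 yr.
The remaining gap fraction is e^(−t/τ); 87% covered ⇒ e^(−t/τ) = 0.130.
t = −τ ln(0.130) = 1.416 × 2.040 = 2.889 yr.

2.89 yr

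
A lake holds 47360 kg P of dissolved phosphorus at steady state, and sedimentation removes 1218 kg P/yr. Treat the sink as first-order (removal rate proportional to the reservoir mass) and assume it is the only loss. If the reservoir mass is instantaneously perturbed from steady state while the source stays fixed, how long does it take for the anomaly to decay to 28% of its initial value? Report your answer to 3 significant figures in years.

49.5 yr

For a linear reservoir the anomaly decays as exp(−t/τ) with τ = M/F = 47360/1218 = 38.88 yr.
exp(−t/τ) = 0.28 ⇒ t = −τ ln(0.28) = 38.88 × 1.273 = 49.50 yr.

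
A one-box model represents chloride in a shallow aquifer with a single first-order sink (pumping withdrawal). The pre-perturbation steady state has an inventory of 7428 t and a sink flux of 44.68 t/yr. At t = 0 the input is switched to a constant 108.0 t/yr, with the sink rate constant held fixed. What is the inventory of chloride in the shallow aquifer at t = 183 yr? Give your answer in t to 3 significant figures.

14500 t

Residence time τ = M₀/F₀ = 166.2 yr. The eventual steady state is M_∞ = M₀·(F₁/F₀) = 7428 × 108.0/44.68 = 17955 t.
The anomaly ΔM(t) = M(t) − M_∞ decays as ΔM₀·e^(−t/τ) with ΔM₀ = 7428 − 17955 = −10530 t.
At t = 183 yr, e^(−t/τ) = e^(−1.101) = 0.3326, so ΔM = −3501 t and M = 17955 − 3501 = 14453 t.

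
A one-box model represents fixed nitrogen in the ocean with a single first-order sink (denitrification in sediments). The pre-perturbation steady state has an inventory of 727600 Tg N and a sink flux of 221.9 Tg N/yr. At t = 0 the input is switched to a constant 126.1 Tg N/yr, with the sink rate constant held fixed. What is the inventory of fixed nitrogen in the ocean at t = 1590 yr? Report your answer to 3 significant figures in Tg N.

607000 Tg N

The sink rate constant is k = F₀/M₀ = 221.9/727600 = 0.0003050 yr⁻¹.
Solving dM/dt = F₁ − kM with M(0) = M₀ gives M(t) = F₁/k + (M₀ − F₁/k)·e^(−kt).
F₁/k = 126.1/0.0003050 = 413480 Tg N; kt = 0.0003050 × 1590 = 0.4849, e^(−kt) = 0.6158.
M(1590) = 413480 + (727600 − 413480) × 0.6158 = 413480 + 193400 = 606900 Tg N.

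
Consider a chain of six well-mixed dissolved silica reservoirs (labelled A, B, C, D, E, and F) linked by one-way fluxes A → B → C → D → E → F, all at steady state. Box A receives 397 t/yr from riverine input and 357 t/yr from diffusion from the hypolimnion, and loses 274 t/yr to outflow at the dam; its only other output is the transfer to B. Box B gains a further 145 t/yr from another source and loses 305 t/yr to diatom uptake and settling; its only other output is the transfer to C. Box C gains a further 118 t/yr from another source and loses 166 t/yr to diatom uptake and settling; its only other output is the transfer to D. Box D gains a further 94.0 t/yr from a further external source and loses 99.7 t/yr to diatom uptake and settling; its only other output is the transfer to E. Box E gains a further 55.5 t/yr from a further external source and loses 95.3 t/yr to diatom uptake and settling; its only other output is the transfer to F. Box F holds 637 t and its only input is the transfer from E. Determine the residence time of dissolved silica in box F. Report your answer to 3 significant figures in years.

Box A: F(A→B) = (397 + 357) − 274 = 480.00 t/yr.
Box B: F(B→C) = (480.00 + 145) − 305 = 320.00 t/yr.
Box C: F(C→D) = (320.00 + 118) − 166 = 272.00 t/yr.
Box D: F(D→E) = (272.00 + 94.0) − 99.7 = 266.30 t/yr.
Box E: F(E→F) = (266.30 + 55.5) − 95.3 = 226.50 t/yr.
Box F throughput = its input = 226.50 t/yr; τ = 637 / 226.50 = 2.812 yr.

2.81 yr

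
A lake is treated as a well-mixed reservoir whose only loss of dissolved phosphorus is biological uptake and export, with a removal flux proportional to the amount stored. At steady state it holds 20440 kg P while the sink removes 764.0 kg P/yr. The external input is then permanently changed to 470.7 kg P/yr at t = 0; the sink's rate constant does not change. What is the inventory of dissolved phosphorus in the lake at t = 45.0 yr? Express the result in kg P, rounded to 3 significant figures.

14100 kg P

The sink rate constant is k = F₀/M₀ = 764.0/20440 = 0.03738 yr⁻¹.
Solving dM/dt = F₁ − kM with M(0) = M₀ gives M(t) = F₁/k + (M₀ − F₁/k)·e^(−kt).
F₁/k = 470.7/0.03738 = 12593 kg P; kt = 0.03738 × 45.0 = 1.682, e^(−kt) = 0.1860.
M(45.0) = 12593 + (20440 − 12593) × 0.1860 = 12593 + 1460 = 14053 kg P.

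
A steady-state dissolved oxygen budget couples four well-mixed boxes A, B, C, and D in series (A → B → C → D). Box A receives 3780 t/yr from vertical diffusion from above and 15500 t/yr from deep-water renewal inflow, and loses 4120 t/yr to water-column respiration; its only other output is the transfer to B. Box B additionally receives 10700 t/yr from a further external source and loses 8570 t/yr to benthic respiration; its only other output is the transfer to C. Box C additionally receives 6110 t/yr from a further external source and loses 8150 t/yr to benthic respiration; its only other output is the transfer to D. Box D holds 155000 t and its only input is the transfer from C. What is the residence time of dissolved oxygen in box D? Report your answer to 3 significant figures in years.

10.2 yr

Box A: F(A→B) = (3780 + 15500) − 4120 = 15160 t/yr.
Box B: F(B→C) = (15160 + 10700) − 8570 = 17290 t/yr.
Box C: F(C→D) = (17290 + 6110) − 8150 = 15250 t/yr.
Box D throughput = its input = 15250 t/yr; τ = 155000 / 15250 = 10.16 yr.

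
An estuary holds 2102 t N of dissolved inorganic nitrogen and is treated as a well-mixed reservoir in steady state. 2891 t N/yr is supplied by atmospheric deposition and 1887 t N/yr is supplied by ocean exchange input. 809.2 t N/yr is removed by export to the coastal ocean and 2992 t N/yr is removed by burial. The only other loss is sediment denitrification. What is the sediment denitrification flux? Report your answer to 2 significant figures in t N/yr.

At steady state ΣF_in = ΣF_out.
ΣF_in = 2891 + 1887 = 4778.0 t N/yr.
Sediment denitrification flux = ΣF_in − (809.2 + 2992) = 4778.0 − 3801 = 976.8 t N/yr.

980 t N/yr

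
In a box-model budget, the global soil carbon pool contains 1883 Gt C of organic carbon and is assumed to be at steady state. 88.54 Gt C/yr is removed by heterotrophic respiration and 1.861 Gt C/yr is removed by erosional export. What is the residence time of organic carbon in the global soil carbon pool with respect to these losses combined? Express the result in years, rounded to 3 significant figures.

20.8 yr

Total removal = 88.54 + 1.861 = 90.401 Gt C/yr.
τ = M / ΣF_out = 1883 / 90.401 = 20.83 yr.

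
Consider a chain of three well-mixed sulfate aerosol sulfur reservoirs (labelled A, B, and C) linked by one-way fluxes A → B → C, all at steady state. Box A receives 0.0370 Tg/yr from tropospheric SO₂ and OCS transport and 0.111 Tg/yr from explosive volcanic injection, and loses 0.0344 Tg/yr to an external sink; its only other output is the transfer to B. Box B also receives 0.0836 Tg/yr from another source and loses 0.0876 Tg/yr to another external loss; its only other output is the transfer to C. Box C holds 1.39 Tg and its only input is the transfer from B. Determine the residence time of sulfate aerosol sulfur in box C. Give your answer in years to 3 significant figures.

12.7 yr

Box A: F(A→B) = (0.0370 + 0.111) − 0.0344 = 0.11360 Tg/yr.
Box B: F(B→C) = (0.11360 + 0.0836) − 0.0876 = 0.10960 Tg/yr.
Box C throughput = its input = 0.10960 Tg/yr; τ = 1.39 / 0.10960 = 12.68 yr.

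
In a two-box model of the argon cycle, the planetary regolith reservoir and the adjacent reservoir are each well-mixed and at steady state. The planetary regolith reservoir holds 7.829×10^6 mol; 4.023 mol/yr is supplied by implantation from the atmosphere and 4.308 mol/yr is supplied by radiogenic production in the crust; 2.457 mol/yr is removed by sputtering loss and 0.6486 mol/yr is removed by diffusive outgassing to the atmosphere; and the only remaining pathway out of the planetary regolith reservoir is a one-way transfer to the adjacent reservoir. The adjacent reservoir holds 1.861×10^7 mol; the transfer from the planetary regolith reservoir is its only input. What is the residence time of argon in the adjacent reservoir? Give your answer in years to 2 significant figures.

3.6×10^6 yr

Balance the planetary regolith reservoir: ΣF_in = 4.023 + 4.308 = 8.3310 mol/yr.
Transfer to the adjacent reservoir = ΣF_in − (2.457 + 0.6486) = 5.2254 mol/yr.
At steady state the output of the adjacent reservoir equals its input, 5.2254 mol/yr.
τ = M / F = 1.861×10^7 / 5.2254 = 3.561×10^6 yr.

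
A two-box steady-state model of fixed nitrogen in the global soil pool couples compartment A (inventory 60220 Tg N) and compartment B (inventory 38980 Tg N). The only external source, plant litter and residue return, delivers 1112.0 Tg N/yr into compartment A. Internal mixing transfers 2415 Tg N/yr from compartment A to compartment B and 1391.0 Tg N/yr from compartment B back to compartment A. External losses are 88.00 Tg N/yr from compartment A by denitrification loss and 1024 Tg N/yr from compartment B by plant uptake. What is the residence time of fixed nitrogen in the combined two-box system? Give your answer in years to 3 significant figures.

Residence time in the combined system uses the total inventory and the total *external* removal — internal exchanges between the two boxes cancel.
M_total = 60220 + 38980 = 99200 Tg N.
ΣF_external_out = 88.00 + 1024 = 1112.0 Tg N/yr.
τ = M_total / ΣF_ext = 99200 / 1112.0 = 89.21 yr.

89.2 yr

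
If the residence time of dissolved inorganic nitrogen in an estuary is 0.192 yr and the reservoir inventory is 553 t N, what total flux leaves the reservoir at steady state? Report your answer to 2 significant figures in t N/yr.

F = M / τ = 553 / 0.192 = 2880 t N/yr.

2900 t N/yr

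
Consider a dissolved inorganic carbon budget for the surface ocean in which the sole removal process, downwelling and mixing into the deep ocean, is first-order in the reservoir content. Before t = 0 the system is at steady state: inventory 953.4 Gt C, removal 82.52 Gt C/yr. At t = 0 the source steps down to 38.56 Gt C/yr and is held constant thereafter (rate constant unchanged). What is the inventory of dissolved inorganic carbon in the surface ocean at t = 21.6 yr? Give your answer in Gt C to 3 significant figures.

τ = M₀/F₀ = 953.4/82.52 = 11.55 yr; rate constant k = 1/τ.
New steady state M_∞ = F₁/k = F₁·τ = 38.56 × 11.55 = 445.51 Gt C.
M(t) = M_∞ + (M₀ − M_∞)·e^(−t/τ); t/τ = 21.6/11.55 = 1.870, so e^(−t/τ) = 0.1542.
M(t) = 445.51 + 507.9 × 0.1542 = 523.82 Gt C.

524 Gt C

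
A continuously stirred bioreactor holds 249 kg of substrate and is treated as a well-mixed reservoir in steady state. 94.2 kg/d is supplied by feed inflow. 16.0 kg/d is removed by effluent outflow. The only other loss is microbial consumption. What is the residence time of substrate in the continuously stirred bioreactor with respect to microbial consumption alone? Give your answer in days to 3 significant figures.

3.18 d

At steady state ΣF_in = ΣF_out.
ΣF_in = 94.200 kg/d.
Microbial consumption flux = ΣF_in − (16.0) = 94.200 − 16.00 = 78.20 kg/d.
τ = M / F = 249 / 78.20 = 3.184 d.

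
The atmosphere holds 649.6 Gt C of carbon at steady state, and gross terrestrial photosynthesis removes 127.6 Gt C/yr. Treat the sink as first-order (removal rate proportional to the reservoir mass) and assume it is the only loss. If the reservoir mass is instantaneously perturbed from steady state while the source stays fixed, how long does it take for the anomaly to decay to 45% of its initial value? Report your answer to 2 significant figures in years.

For a linear reservoir the anomaly decays as exp(−t/τ) with τ = M/F = 649.6/127.6 = 5.091 yr.
exp(−t/τ) = 0.45 ⇒ t = −τ ln(0.45) = 5.091 × 0.7985 = 4.065 yr.

4.1 yr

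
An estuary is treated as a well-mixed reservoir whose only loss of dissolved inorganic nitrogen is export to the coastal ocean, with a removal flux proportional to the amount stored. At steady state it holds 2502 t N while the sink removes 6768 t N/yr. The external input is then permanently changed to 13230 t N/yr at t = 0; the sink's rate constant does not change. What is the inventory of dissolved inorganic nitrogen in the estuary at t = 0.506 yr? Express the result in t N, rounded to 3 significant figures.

Residence time τ = M₀/F₀ = 0.3697 yr. The eventual steady state is M_∞ = M₀·(F₁/F₀) = 2502 × 13230/6768 = 4890.9 t N.
The anomaly ΔM(t) = M(t) − M_∞ decays as ΔM₀·e^(−t/τ) with ΔM₀ = 2502 − 4890.9 = −2389 t N.
At t = 0.506 yr, e^(−t/τ) = e^(−1.369) = 0.2544, so ΔM = −607.8 t N and M = 4890.9 − 607.8 = 4283.1 t N.

4280 t N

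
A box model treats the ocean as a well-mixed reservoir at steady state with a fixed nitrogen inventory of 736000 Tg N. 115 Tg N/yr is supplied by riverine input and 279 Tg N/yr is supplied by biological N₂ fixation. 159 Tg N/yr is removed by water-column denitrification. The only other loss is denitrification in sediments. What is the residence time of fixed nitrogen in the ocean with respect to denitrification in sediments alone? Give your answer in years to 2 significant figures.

3100 yr

At steady state ΣF_in = ΣF_out.
ΣF_in = 115 + 279 = 394.00 Tg N/yr.
Denitrification in sediments flux = ΣF_in − (159) = 394.00 − 159.0 = 235.0 Tg N/yr.
τ = M / F = 736000 / 235.0 = 3132 yr.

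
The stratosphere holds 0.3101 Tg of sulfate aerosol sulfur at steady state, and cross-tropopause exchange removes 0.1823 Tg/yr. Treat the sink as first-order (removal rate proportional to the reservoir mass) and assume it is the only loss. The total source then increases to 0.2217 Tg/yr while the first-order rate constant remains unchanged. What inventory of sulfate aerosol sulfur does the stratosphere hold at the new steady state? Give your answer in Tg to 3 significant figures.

Rate constant k = F/M = 0.1823 / 0.3101 = 0.5879 yr⁻¹.
At the new steady state, source = k·M_new ⇒ M_new = 0.2217 / 0.5879 = 0.3771 Tg.
(Equivalently M_new = M × F_new/F_old = 0.3101 × 0.2217/0.1823.)

0.377 Tg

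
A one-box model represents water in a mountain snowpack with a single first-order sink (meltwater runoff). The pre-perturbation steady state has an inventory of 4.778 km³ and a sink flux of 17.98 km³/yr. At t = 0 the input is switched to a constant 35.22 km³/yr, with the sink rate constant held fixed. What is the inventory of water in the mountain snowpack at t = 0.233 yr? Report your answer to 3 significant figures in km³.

τ = M₀/F₀ = 4.778/17.98 = 0.2657 yr; rate constant k = 1/τ.
New steady state M_∞ = F₁/k = F₁·τ = 35.22 × 0.2657 = 9.3594 km³.
M(t) = M_∞ + (M₀ − M_∞)·e^(−t/τ); t/τ = 0.233/0.2657 = 0.8768, so e^(−t/τ) = 0.4161.
M(t) = 9.3594 − 4.581 × 0.4161 = 7.4530 km³.

7.45 km³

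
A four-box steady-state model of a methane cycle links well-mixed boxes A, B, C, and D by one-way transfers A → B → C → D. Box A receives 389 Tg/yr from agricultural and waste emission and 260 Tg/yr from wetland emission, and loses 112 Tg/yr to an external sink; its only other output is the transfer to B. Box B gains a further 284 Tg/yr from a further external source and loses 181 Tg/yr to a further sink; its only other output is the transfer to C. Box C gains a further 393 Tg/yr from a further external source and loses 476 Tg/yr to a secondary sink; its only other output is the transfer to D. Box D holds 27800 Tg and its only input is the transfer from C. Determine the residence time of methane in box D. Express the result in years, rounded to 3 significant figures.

Box A: F(A→B) = (389 + 260) − 112 = 537.00 Tg/yr.
Box B: F(B→C) = (537.00 + 284) − 181 = 640.00 Tg/yr.
Box C: F(C→D) = (640.00 + 393) − 476 = 557.00 Tg/yr.
Box D throughput = its input = 557.00 Tg/yr; τ = 27800 / 557.00 = 49.91 yr.

49.9 yr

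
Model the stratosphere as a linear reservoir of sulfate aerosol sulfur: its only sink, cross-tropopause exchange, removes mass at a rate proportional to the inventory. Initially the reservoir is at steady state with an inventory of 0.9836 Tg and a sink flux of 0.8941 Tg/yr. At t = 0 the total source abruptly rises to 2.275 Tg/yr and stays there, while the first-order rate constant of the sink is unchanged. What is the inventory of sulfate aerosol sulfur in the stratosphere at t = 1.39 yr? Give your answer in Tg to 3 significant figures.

Residence time τ = M₀/F₀ = 1.100 yr. The eventual steady state is M_∞ = M₀·(F₁/F₀) = 0.9836 × 2.275/0.8941 = 2.5027 Tg.
The anomaly ΔM(t) = M(t) − M_∞ decays as ΔM₀·e^(−t/τ) with ΔM₀ = 0.9836 − 2.5027 = −1.519 Tg.
At t = 1.39 yr, e^(−t/τ) = e^(−1.264) = 0.2827, so ΔM = −0.4294 Tg and M = 2.5027 − 0.4294 = 2.0733 Tg.

2.07 Tg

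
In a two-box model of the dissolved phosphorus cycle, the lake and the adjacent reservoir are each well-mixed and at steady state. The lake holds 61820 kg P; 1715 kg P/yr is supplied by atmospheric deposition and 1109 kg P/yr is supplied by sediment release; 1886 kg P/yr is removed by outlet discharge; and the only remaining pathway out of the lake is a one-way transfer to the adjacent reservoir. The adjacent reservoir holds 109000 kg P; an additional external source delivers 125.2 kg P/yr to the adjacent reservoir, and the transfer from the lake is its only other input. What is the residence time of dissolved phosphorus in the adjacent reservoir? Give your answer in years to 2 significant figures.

Balance the lake: ΣF_in = 1715 + 1109 = 2824.0 kg P/yr.
Transfer to the adjacent reservoir = ΣF_in − (1886) = 938.00 kg P/yr.
Total input to the adjacent reservoir = 938.00 + 125.2 = 1063.2 kg P/yr; at steady state this equals its total output.
τ = M / F = 109000 / 1063.2 = 102.5 yr.

100 yr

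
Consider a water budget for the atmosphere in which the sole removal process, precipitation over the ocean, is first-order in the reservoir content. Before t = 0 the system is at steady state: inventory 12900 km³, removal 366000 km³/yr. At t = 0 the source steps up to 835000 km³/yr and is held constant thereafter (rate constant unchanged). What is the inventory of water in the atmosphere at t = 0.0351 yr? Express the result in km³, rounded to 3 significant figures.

23300 km³

τ = M₀/F₀ = 12900/366000 = 0.03525 yr; rate constant k = 1/τ.
New steady state M_∞ = F₁/k = F₁·τ = 835000 × 0.03525 = 29430 km³.
M(t) = M_∞ + (M₀ − M_∞)·e^(−t/τ); t/τ = 0.0351/0.03525 = 0.9959, so e^(−t/τ) = 0.3694.
M(t) = 29430 − 16530 × 0.3694 = 23324 km³.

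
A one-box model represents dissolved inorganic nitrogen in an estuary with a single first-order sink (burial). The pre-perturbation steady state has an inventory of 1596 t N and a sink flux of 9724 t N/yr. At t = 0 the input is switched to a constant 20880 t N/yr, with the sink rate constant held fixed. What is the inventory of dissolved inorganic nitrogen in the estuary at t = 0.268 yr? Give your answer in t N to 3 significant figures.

3070 t N

τ = M₀/F₀ = 1596/9724 = 0.1641 yr; rate constant k = 1/τ.
New steady state M_∞ = F₁/k = F₁·τ = 20880 × 0.1641 = 3427.0 t N.
M(t) = M_∞ + (M₀ − M_∞)·e^(−t/τ); t/τ = 0.268/0.1641 = 1.633, so e^(−t/τ) = 0.1954.
M(t) = 3427.0 − 1831 × 0.1954 = 3069.3 t N.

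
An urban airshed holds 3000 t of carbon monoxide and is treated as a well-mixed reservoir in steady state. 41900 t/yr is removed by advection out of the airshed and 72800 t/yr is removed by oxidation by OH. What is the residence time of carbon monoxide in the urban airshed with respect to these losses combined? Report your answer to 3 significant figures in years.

Total removal = 41900 + 72800 = 114700 t/yr.
τ = M / ΣF_out = 3000 / 114700 = 0.02616 yr.

0.0262 yr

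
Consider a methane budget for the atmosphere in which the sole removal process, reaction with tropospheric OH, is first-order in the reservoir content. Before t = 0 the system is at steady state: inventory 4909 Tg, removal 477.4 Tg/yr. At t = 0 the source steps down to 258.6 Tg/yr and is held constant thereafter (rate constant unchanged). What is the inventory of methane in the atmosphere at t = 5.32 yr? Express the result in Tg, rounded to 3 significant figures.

4000 Tg

The sink rate constant is k = F₀/M₀ = 477.4/4909 = 0.09725 yr⁻¹.
Solving dM/dt = F₁ − kM with M(0) = M₀ gives M(t) = F₁/k + (M₀ − F₁/k)·e^(−kt).
F₁/k = 258.6/0.09725 = 2659.1 Tg; kt = 0.09725 × 5.32 = 0.5174, e^(−kt) = 0.5961.
M(5.32) = 2659.1 + (4909 − 2659.1) × 0.5961 = 2659.1 + 1341 = 4000.2 Tg.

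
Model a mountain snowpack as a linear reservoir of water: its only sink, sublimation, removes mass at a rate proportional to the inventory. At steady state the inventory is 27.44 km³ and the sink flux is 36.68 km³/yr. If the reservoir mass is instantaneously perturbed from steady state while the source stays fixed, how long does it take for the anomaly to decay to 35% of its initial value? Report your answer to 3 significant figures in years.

For a linear reservoir the anomaly decays as exp(−t/τ) with τ = M/F = 27.44/36.68 = 0.7481 yr.
exp(−t/τ) = 0.35 ⇒ t = −τ ln(0.35) = 0.7481 × 1.050 = 0.7854 yr.

0.785 yr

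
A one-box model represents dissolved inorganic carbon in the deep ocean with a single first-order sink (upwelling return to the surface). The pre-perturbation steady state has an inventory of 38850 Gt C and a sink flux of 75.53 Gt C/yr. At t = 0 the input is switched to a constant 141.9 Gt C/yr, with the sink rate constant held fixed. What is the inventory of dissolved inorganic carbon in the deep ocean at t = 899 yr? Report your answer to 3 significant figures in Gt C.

The sink rate constant is k = F₀/M₀ = 75.53/38850 = 0.001944 yr⁻¹.
Solving dM/dt = F₁ − kM with M(0) = M₀ gives M(t) = F₁/k + (M₀ − F₁/k)·e^(−kt).
F₁/k = 141.9/0.001944 = 72988 Gt C; kt = 0.001944 × 899 = 1.748, e^(−kt) = 0.1742.
M(899) = 72988 + (38850 − 72988) × 0.1742 = 72988 − 5946 = 67043 Gt C.

67000 Gt C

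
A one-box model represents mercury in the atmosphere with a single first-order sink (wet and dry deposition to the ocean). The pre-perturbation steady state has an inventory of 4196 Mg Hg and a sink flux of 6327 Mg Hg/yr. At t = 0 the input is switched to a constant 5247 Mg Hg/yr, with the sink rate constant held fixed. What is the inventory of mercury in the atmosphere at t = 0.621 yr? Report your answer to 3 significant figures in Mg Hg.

The sink rate constant is k = F₀/M₀ = 6327/4196 = 1.508 yr⁻¹.
Solving dM/dt = F₁ − kM with M(0) = M₀ gives M(t) = F₁/k + (M₀ − F₁/k)·e^(−kt).
F₁/k = 5247/1.508 = 3479.8 Mg Hg; kt = 1.508 × 0.621 = 0.9364, e^(−kt) = 0.3920.
M(0.621) = 3479.8 + (4196 − 3479.8) × 0.3920 = 3479.8 + 280.8 = 3760.6 Mg Hg.

3760 Mg Hg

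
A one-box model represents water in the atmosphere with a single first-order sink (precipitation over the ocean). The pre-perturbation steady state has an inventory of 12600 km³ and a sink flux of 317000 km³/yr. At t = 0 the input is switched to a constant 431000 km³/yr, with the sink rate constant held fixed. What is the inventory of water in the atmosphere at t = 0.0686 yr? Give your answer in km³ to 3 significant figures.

Residence time τ = M₀/F₀ = 0.03975 yr. The eventual steady state is M_∞ = M₀·(F₁/F₀) = 12600 × 431000/317000 = 17131 km³.
The anomaly ΔM(t) = M(t) − M_∞ decays as ΔM₀·e^(−t/τ) with ΔM₀ = 12600 − 17131 = −4531 km³.
At t = 0.0686 yr, e^(−t/τ) = e^(−1.726) = 0.1780, so ΔM = −806.6 km³ and M = 17131 − 806.6 = 16325 km³.

16300 km³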